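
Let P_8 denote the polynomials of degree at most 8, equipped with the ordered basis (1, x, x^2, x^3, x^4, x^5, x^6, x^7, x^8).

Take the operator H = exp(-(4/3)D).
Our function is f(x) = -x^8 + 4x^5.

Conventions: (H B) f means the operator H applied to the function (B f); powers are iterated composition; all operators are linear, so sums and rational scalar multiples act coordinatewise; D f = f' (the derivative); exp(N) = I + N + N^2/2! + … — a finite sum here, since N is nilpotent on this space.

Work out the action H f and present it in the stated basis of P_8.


g(x) = -x^8 + (32/3)x^7 - (448/9)x^6 + (3692/27)x^5 - (20080/81)x^4 + (74624/243)x^3 - (183808/729)x^2 + (269312/2187)x - 176128/6561

order-1 term: (32/3)x^7 - (80/3)x^4
order-2 term: -(448/9)x^6 + (640/9)x^3
order-3 term: (3584/27)x^5 - (2560/27)x^2
order-4 term: -(17920/81)x^4 + (5120/81)x
order-5 term: (57344/243)x^3 - 4096/243
order-6 term: -(114688/729)x^2
order-7 term: (131072/2187)x
order-8 term: -65536/6561
the series for exp(-(4/3)D) f terminates at order 8
exp(-(4/3)D) f = -x^8 + (32/3)x^7 - (448/9)x^6 + (3692/27)x^5 - (20080/81)x^4 + (74624/243)x^3 - (183808/729)x^2 + (269312/2187)x - 176128/6561


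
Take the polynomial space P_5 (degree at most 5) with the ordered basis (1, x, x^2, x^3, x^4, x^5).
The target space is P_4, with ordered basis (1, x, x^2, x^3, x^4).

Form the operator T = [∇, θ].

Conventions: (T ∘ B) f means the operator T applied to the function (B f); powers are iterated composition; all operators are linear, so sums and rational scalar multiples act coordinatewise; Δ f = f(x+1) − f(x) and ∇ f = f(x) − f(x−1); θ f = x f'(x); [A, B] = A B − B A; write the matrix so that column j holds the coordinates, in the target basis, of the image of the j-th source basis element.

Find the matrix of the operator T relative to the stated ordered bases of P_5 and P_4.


image of 1: 0
image of x: 1
image of x^2: 2x - 2
image of x^3: 3x^2 - 6x + 3
image of x^4: 4x^3 - 12x^2 + 12x - 4
image of x^5: 5x^4 - 20x^3 + 30x^2 - 20x + 5
each image's coordinates form column j of the matrix

the matrix is [[0, 1, -2, 3, -4, 5]; [0, 0, 2, -6, 12, -20]; [0, 0, 0, 3, -12, 30]; [0, 0, 0, 0, 4, -20]; [0, 0, 0, 0, 0, 5]] (rows listed top to bottom)


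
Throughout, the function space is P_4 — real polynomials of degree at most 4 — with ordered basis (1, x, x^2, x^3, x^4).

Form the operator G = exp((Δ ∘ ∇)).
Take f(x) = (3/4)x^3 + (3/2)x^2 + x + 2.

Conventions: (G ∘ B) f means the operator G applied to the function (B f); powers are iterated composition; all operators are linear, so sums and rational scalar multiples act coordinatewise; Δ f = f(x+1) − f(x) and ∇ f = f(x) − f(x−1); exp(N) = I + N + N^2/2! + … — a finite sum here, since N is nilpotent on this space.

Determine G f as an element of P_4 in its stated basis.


order-1 term: (9/2)x + 3
the series for exp((Δ ∘ ∇)) f terminates at order 1
exp((Δ ∘ ∇)) f = (3/4)x^3 + (3/2)x^2 + (11/2)x + 5

the result is g(x) = (3/4)x^3 + (3/2)x^2 + (11/2)x + 5


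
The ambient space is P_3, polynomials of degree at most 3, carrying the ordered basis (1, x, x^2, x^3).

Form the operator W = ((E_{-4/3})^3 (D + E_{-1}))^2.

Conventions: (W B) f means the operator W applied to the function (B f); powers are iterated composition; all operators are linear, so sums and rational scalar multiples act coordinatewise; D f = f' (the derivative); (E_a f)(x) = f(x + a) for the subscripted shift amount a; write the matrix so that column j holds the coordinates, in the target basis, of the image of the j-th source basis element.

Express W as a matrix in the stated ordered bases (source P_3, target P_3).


image of 1: 1
image of x: x - 8
image of x^2: x^2 - 16x + 66
image of x^3: x^3 - 24x^2 + 198x - 562
each image's coordinates form column j of the matrix

the matrix is [[1, -8, 66, -562]; [0, 1, -16, 198]; [0, 0, 1, -24]; [0, 0, 0, 1]] (rows listed top to bottom)


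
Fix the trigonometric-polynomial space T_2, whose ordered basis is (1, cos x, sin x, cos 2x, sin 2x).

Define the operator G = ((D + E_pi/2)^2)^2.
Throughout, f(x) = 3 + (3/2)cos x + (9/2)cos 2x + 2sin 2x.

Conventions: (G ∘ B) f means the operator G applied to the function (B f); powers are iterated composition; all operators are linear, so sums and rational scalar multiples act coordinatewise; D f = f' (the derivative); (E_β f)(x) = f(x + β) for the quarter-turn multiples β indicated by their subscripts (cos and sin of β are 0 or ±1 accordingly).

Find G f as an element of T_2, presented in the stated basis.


the image equals g(x) = 3 + 24cos x + (33/2)cos 2x - 122sin 2x

D f = -(3/2)sin x + 4cos 2x - 9sin 2x
E_pi/2 f = 3 - (3/2)sin x - (9/2)cos 2x - 2sin 2x
(D + E_pi/2) f = 3 - 3sin x - (1/2)cos 2x - 11sin 2x
D (D + E_pi/2) f = -3cos x - 22cos 2x + sin 2x
E_pi/2 (D + E_pi/2) f = 3 - 3cos x + (1/2)cos 2x + 11sin 2x
(D + E_pi/2) (D + E_pi/2) f = 3 - 6cos x - (43/2)cos 2x + 12sin 2x
D (D + E_pi/2)^2 f = 6sin x + 24cos 2x + 43sin 2x
E_pi/2 (D + E_pi/2)^2 f = 3 + 6sin x + (43/2)cos 2x - 12sin 2x
(D + E_pi/2) (D + E_pi/2)^2 f = 3 + 12sin x + (91/2)cos 2x + 31sin 2x
D (D + E_pi/2) (D + E_pi/2)^2 f = 12cos x + 62cos 2x - 91sin 2x
E_pi/2 (D + E_pi/2) (D + E_pi/2)^2 f = 3 + 12cos x - (91/2)cos 2x - 31sin 2x
(D + E_pi/2) (D + E_pi/2) (D + E_pi/2)^2 f = 3 + 24cos x + (33/2)cos 2x - 122sin 2x


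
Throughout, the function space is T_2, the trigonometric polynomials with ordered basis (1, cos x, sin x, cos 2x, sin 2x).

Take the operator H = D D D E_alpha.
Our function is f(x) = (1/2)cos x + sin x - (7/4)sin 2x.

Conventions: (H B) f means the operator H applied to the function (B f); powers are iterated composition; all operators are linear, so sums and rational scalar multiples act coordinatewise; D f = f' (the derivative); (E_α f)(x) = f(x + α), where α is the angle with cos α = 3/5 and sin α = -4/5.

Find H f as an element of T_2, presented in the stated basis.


E_alpha f = -(1/2)cos x + sin x + (42/25)cos 2x + (49/100)sin 2x
D E_alpha f = cos x + (1/2)sin x + (49/50)cos 2x - (84/25)sin 2x
D D E_alpha f = (1/2)cos x - sin x - (168/25)cos 2x - (49/25)sin 2x
D D D E_alpha f = -cos x - (1/2)sin x - (98/25)cos 2x + (336/25)sin 2x

the result is g(x) = -cos x - (1/2)sin x - (98/25)cos 2x + (336/25)sin 2x


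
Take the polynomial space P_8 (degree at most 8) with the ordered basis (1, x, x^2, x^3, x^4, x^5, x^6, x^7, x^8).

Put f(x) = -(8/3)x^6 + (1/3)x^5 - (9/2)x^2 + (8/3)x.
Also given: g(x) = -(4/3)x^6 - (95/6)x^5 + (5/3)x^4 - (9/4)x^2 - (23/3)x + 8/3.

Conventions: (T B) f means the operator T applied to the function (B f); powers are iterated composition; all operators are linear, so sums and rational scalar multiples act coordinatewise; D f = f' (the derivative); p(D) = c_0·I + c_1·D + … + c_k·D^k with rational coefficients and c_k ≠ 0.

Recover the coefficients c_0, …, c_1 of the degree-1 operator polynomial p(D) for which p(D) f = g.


p(D) = (1/2)·I + D, i.e. c_0 = 1/2, c_1 = 1

D^0 f = -(8/3)x^6 + (1/3)x^5 - (9/2)x^2 + (8/3)x
D^1 f = -16x^5 + (5/3)x^4 - 9x + 8/3
matching coefficients of g against c_0 f + c_1 Df + … from the top degree down determines the c_i
solution: c_0 = 1/2, c_1 = 1


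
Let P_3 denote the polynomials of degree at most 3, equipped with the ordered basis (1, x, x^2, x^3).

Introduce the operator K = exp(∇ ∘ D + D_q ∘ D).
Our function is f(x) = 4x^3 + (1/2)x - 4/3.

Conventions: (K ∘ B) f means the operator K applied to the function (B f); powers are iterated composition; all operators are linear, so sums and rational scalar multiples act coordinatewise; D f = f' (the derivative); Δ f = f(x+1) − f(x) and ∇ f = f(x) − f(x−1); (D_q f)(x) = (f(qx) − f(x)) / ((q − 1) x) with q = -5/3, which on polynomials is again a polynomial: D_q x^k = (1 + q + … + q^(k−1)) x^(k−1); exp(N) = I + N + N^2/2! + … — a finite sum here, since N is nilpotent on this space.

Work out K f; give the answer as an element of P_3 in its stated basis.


the image equals g(x) = 4x^3 + (33/2)x - 40/3

order-1 term: 16x - 12
the series for exp(∇ ∘ D + D_q ∘ D) f terminates at order 1
exp(∇ ∘ D + D_q ∘ D) f = 4x^3 + (33/2)x - 40/3


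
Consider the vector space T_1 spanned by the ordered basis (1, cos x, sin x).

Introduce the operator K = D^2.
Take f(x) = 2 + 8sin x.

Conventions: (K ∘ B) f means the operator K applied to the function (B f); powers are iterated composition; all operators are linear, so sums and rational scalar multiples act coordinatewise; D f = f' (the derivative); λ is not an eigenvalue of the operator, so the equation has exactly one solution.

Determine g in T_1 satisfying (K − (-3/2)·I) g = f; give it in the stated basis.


write g with unknown coordinates in the stated basis and equate coefficients in (K − (-3/2)·I) g = f
solving from the highest basis element down gives g = 4/3 + 16sin x
check: K g = -16sin x
so K g − (-3/2)·g = 2 + 8sin x = f ✓

g(x) = 4/3 + 16sin x


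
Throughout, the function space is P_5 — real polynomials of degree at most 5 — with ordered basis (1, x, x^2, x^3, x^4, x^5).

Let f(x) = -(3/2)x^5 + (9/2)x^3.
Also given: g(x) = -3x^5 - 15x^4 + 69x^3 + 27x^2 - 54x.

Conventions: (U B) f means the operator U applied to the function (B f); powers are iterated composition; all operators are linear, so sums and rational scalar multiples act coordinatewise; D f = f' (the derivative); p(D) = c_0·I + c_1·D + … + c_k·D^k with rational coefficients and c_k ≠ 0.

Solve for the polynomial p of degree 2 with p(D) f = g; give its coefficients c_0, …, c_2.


D^0 f = -(3/2)x^5 + (9/2)x^3
D^1 f = -(15/2)x^4 + (27/2)x^2
D^2 f = -30x^3 + 27x
matching coefficients of g against c_0 f + c_1 Df + … from the top degree down determines the c_i
solution: c_0 = 2, c_1 = 2, c_2 = -2

p(D) = 2·I + 2·D − 2·D^2, i.e. c_0 = 2, c_1 = 2, c_2 = -2


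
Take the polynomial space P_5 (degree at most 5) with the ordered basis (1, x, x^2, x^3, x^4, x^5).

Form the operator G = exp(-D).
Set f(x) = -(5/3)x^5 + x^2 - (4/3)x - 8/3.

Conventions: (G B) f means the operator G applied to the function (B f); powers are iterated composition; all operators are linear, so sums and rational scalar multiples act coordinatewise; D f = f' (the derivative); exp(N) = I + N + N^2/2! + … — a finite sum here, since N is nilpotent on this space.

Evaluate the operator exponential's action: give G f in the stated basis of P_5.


the image equals g(x) = -(5/3)x^5 + (25/3)x^4 - (50/3)x^3 + (53/3)x^2 - (35/3)x + 4/3

order-1 term: (25/3)x^4 - 2x + 4/3
order-2 term: -(50/3)x^3 + 1
order-3 term: (50/3)x^2
order-4 term: -(25/3)x
order-5 term: 5/3
the series for exp(-D) f terminates at order 5
exp(-D) f = -(5/3)x^5 + (25/3)x^4 - (50/3)x^3 + (53/3)x^2 - (35/3)x + 4/3


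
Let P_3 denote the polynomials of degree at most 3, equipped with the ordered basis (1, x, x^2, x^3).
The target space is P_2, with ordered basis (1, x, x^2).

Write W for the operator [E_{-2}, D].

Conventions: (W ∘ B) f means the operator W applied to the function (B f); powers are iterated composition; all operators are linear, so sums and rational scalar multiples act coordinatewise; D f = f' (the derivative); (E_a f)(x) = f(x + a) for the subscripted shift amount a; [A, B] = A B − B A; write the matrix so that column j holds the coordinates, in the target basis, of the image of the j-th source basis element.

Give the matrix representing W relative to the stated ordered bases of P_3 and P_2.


the matrix is [[0, 0, 0, 0]; [0, 0, 0, 0]; [0, 0, 0, 0]] (rows listed top to bottom)

image of 1: 0
image of x: 0
image of x^2: 0
image of x^3: 0
each image's coordinates form column j of the matrix


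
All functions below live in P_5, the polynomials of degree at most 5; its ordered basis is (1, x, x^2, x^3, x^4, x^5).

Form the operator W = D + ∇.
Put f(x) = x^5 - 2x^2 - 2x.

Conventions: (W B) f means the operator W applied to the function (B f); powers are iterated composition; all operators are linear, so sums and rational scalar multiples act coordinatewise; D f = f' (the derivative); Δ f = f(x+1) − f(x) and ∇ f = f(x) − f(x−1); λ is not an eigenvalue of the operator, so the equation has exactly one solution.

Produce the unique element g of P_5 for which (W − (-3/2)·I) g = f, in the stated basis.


g(x) = (2/3)x^5 - (40/9)x^4 + (760/27)x^3 - (3676/27)x^2 + (35000/81)x - 167444/243

write g with unknown coordinates in the stated basis and equate coefficients in (W − (-3/2)·I) g = f
solving from the highest basis element down gives g = (2/3)x^5 - (40/9)x^4 + (760/27)x^3 - (3676/27)x^2 + (35000/81)x - 167444/243
check: W g = (20/3)x^4 - (380/9)x^3 + (1820/9)x^2 - (17554/27)x + 83722/81
so W g − (-3/2)·g = x^5 - 2x^2 - 2x = f ✓


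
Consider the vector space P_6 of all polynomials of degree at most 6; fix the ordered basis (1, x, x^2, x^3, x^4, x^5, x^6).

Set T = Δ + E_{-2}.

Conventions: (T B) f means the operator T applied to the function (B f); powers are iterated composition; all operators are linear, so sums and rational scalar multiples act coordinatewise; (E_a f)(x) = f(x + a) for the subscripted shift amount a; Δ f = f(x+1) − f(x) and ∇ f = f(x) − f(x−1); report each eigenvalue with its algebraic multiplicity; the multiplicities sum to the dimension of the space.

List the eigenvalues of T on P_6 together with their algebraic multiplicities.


image of 1: 1
image of x: x - 1
image of x^2: x^2 - 2x + 5
image of x^3: x^3 - 3x^2 + 15x - 7
image of x^4: x^4 - 4x^3 + 30x^2 - 28x + 17
image of x^5: x^5 - 5x^4 + 50x^3 - 70x^2 + 85x - 31
image of x^6: x^6 - 6x^5 + 75x^4 - 140x^3 + 255x^2 - 186x + 65
the matrix is upper triangular; its diagonal is (1, 1, 1, 1, 1, 1, 1)
for a triangular matrix the eigenvalues are the diagonal entries, with algebraic multiplicity their repetition count

λ = 1 (multiplicity 7)


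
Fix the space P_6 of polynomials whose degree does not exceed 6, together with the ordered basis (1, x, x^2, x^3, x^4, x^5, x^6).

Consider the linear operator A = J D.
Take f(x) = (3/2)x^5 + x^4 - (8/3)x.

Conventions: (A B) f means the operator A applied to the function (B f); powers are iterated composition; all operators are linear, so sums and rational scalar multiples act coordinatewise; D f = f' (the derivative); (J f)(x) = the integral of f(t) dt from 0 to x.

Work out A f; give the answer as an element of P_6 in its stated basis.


g(x) = (3/2)x^5 + x^4 - (8/3)x

D f = (15/2)x^4 + 4x^3 - 8/3
J D f = (3/2)x^5 + x^4 - (8/3)x


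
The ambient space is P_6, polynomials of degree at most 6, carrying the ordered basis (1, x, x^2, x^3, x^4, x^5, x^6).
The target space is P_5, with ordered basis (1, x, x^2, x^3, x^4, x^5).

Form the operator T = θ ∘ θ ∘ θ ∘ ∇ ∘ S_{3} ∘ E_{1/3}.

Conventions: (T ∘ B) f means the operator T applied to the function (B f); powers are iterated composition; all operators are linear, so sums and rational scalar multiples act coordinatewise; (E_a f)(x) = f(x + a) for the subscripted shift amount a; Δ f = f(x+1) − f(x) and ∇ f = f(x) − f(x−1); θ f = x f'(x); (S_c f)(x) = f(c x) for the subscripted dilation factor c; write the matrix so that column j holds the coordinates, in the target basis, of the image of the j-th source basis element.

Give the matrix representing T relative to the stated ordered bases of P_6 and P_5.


the matrix is [[0, 0, 0, 0, 0, 0, 0]; [0, 0, 18, -63, 228, -2275/3, 7282/3]; [0, 0, 0, 648, -3024, 13680, -54600]; [0, 0, 0, 0, 8748, -51030, 277020]; [0, 0, 0, 0, 0, 77760, -544320]; [0, 0, 0, 0, 0, 0, 546750]] (rows listed top to bottom)

image of 1: 0
image of x: 0
image of x^2: 18x
image of x^3: 648x^2 - 63x
image of x^4: 8748x^3 - 3024x^2 + 228x
image of x^5: 77760x^4 - 51030x^3 + 13680x^2 - (2275/3)x
image of x^6: 546750x^5 - 544320x^4 + 277020x^3 - 54600x^2 + (7282/3)x
each image's coordinates form column j of the matrix


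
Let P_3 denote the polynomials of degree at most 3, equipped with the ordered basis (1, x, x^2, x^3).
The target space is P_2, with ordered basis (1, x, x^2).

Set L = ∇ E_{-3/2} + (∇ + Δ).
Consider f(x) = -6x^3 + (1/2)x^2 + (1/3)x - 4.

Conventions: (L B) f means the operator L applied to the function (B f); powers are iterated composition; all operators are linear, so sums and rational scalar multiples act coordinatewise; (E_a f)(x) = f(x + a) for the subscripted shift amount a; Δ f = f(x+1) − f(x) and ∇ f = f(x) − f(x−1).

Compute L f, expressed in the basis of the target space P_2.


E_{-3/2} f = -6x^3 + (55/2)x^2 - (125/3)x + 135/8
∇ E_{-3/2} f = -18x^2 + 73x - 451/6
∇ f = -18x^2 + 19x - 37/6
Δ f = -18x^2 - 17x - 31/6
(∇ + Δ) f = -36x^2 + 2x - 34/3
(∇ E_{-3/2} + (∇ + Δ)) f = -54x^2 + 75x - 173/2

the result is g(x) = -54x^2 + 75x - 173/2


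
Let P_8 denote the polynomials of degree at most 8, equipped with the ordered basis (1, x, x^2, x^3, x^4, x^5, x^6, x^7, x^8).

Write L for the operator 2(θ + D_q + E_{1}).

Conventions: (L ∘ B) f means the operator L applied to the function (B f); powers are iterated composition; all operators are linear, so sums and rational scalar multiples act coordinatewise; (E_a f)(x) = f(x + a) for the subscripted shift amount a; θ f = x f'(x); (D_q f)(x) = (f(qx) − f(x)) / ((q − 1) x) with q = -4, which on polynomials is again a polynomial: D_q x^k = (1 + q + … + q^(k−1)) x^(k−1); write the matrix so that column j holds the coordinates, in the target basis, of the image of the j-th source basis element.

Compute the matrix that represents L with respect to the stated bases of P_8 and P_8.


image of 1: 2
image of x: 4x + 4
image of x^2: 6x^2 - 2x + 2
image of x^3: 8x^3 + 32x^2 + 6x + 2
image of x^4: 10x^4 - 94x^3 + 12x^2 + 8x + 2
image of x^5: 12x^5 + 420x^4 + 20x^3 + 20x^2 + 10x + 2
image of x^6: 14x^6 - 1626x^5 + 30x^4 + 40x^3 + 30x^2 + 12x + 2
image of x^7: 16x^7 + 6568x^6 + 42x^5 + 70x^4 + 70x^3 + 42x^2 + 14x + 2
image of x^8: 18x^8 - 26198x^7 + 56x^6 + 112x^5 + 140x^4 + 112x^3 + 56x^2 + 16x + 2
each image's coordinates form column j of the matrix

the matrix is [[2, 4, 2, 2, 2, 2, 2, 2, 2]; [0, 4, -2, 6, 8, 10, 12, 14, 16]; [0, 0, 6, 32, 12, 20, 30, 42, 56]; [0, 0, 0, 8, -94, 20, 40, 70, 112]; [0, 0, 0, 0, 10, 420, 30, 70, 140]; [0, 0, 0, 0, 0, 12, -1626, 42, 112]; [0, 0, 0, 0, 0, 0, 14, 6568, 56]; [0, 0, 0, 0, 0, 0, 0, 16, -26198]; [0, 0, 0, 0, 0, 0, 0, 0, 18]] (rows listed top to bottom)


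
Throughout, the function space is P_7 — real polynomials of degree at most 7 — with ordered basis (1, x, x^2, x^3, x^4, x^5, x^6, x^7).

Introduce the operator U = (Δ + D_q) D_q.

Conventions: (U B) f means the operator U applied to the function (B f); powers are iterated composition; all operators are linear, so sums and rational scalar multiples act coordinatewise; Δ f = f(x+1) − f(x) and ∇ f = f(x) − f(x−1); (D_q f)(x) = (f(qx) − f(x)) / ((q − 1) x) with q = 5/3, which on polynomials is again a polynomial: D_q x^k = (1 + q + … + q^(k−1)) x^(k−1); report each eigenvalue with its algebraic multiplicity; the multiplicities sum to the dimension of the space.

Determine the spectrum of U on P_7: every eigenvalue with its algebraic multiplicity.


λ = 0 (multiplicity 8)

image of 1: 0
image of x: 0
image of x^2: 16/3
image of x^3: (686/27)x + 49/9
image of x^4: (20672/243)x^2 + (272/9)x + 272/27
image of x^5: (547580/2187)x^3 + (2882/27)x^2 + (5764/81)x + 1441/81
image of x^6: (13749008/19683)x^4 + (74480/243)x^3 + (74480/243)x^2 + (37240/243)x + 7448/243
image of x^7: (338151914/177147)x^5 + (189845/243)x^4 + (759380/729)x^3 + (189845/243)x^2 + (75938/243)x + 37969/729
the matrix is upper triangular; its diagonal is (0, 0, 0, 0, 0, 0, 0, 0)
for a triangular matrix the eigenvalues are the diagonal entries, with algebraic multiplicity their repetition count


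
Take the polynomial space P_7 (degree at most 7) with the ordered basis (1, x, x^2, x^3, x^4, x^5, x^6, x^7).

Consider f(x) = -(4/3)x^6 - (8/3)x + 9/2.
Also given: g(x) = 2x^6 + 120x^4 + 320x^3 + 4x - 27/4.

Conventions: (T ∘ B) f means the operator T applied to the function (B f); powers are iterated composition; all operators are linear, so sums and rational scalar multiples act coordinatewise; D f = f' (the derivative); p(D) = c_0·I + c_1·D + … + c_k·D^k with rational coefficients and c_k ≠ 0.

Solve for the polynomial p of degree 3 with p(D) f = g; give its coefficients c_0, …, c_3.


c_0 = -3/2, c_1 = 0, c_2 = -3, c_3 = -2

D^0 f = -(4/3)x^6 - (8/3)x + 9/2
D^1 f = -8x^5 - 8/3
D^2 f = -40x^4
D^3 f = -160x^3
matching coefficients of g against c_0 f + c_1 Df + … from the top degree down determines the c_i
solution: c_0 = -3/2, c_1 = 0, c_2 = -3, c_3 = -2


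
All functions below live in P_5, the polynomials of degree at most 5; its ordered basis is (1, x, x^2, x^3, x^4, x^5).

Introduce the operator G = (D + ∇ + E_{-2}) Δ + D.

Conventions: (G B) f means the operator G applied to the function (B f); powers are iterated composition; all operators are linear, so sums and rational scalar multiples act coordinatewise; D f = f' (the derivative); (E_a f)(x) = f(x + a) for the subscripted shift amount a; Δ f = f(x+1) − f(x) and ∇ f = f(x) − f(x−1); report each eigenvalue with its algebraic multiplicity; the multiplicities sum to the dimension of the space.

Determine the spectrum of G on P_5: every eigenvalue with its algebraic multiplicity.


λ = 0 (multiplicity 6)

image of 1: 0
image of x: 2
image of x^2: 4x + 1
image of x^3: 6x^2 + 3x + 10
image of x^4: 8x^3 + 6x^2 + 40x - 9
image of x^5: 10x^4 + 10x^3 + 100x^2 - 45x + 36
the matrix is upper triangular; its diagonal is (0, 0, 0, 0, 0, 0)
for a triangular matrix the eigenvalues are the diagonal entries, with algebraic multiplicity their repetition count


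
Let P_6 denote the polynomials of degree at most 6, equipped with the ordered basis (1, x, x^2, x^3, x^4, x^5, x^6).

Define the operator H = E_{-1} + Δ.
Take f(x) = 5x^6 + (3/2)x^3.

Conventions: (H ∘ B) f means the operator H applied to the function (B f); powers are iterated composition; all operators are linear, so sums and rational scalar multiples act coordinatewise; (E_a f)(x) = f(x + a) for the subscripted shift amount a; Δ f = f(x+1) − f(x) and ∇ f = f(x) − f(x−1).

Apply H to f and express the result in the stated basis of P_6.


the result is g(x) = 5x^6 + 150x^4 + (3/2)x^3 + 150x^2 + 9x + 10

E_{-1} f = 5x^6 - 30x^5 + 75x^4 - (197/2)x^3 + (141/2)x^2 - (51/2)x + 7/2
Δ f = 30x^5 + 75x^4 + 100x^3 + (159/2)x^2 + (69/2)x + 13/2
(E_{-1} + Δ) f = 5x^6 + 150x^4 + (3/2)x^3 + 150x^2 + 9x + 10


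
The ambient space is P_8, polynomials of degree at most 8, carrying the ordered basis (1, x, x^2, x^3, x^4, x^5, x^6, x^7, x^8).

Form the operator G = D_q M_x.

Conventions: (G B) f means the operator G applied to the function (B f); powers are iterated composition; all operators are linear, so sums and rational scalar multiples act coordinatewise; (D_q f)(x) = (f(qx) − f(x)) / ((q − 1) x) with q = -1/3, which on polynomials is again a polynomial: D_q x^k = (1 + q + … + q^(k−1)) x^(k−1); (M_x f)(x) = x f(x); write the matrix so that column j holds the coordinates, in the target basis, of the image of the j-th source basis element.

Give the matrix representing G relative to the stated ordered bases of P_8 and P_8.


image of 1: 1
image of x: (2/3)x
image of x^2: (7/9)x^2
image of x^3: (20/27)x^3
image of x^4: (61/81)x^4
image of x^5: (182/243)x^5
image of x^6: (547/729)x^6
image of x^7: (1640/2187)x^7
image of x^8: (4921/6561)x^8
each image's coordinates form column j of the matrix

the matrix is [[1, 0, 0, 0, 0, 0, 0, 0, 0]; [0, 2/3, 0, 0, 0, 0, 0, 0, 0]; [0, 0, 7/9, 0, 0, 0, 0, 0, 0]; [0, 0, 0, 20/27, 0, 0, 0, 0, 0]; [0, 0, 0, 0, 61/81, 0, 0, 0, 0]; [0, 0, 0, 0, 0, 182/243, 0, 0, 0]; [0, 0, 0, 0, 0, 0, 547/729, 0, 0]; [0, 0, 0, 0, 0, 0, 0, 1640/2187, 0]; [0, 0, 0, 0, 0, 0, 0, 0, 4921/6561]] (rows listed top to bottom)


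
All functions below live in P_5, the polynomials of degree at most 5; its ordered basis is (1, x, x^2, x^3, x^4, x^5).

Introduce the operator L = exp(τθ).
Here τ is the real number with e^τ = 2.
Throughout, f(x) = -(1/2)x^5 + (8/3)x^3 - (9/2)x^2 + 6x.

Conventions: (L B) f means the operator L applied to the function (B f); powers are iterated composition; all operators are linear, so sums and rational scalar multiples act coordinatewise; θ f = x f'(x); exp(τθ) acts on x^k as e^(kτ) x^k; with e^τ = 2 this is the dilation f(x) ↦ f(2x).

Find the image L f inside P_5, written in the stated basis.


g(x) = -16x^5 + (64/3)x^3 - 18x^2 + 12x

exp(τθ) x^k = e^(kτ) x^k; with e^τ = 2 this sends x^k to 2^k x^k
x ↦ 2 x
x^2 ↦ 4 x^2
x^3 ↦ 8 x^3
x^5 ↦ 32 x^5
applying this coordinatewise to f: exp(τθ) f = -16x^5 + (64/3)x^3 - 18x^2 + 12x


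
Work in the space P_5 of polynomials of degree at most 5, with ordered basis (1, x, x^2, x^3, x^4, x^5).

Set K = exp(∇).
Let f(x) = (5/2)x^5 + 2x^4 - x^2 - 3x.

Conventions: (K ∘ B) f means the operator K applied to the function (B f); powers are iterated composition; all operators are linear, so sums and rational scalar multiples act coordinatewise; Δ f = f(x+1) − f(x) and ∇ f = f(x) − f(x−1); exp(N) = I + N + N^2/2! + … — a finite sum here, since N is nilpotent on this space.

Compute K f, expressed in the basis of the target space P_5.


order-1 term: (25/2)x^4 - 17x^3 + 13x^2 - (13/2)x - 3/2
order-2 term: 25x^3 - 63x^2 + (127/2)x - 49/2
order-3 term: 25x^2 - 67x + 101/2
order-4 term: (25/2)x - 23
order-5 term: 5/2
the series for exp(∇) f terminates at order 5
exp(∇) f = (5/2)x^5 + (29/2)x^4 + 8x^3 - 26x^2 - (1/2)x + 4

the result is g(x) = (5/2)x^5 + (29/2)x^4 + 8x^3 - 26x^2 - (1/2)x + 4


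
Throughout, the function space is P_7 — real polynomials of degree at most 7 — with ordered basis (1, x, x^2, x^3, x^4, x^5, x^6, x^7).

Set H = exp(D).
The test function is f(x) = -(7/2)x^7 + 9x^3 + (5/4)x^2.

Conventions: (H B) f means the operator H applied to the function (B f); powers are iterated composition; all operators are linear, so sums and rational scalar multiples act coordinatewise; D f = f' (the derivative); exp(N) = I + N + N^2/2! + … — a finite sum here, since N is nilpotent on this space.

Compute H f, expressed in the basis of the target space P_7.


the image equals g(x) = -(7/2)x^7 - (49/2)x^6 - (147/2)x^5 - (245/2)x^4 - (227/2)x^3 - (181/4)x^2 + 5x + 27/4

order-1 term: -(49/2)x^6 + 27x^2 + (5/2)x
order-2 term: -(147/2)x^5 + 27x + 5/4
order-3 term: -(245/2)x^4 + 9
order-4 term: -(245/2)x^3
order-5 term: -(147/2)x^2
order-6 term: -(49/2)x
order-7 term: -7/2
the series for exp(D) f terminates at order 7
exp(D) f = -(7/2)x^7 - (49/2)x^6 - (147/2)x^5 - (245/2)x^4 - (227/2)x^3 - (181/4)x^2 + 5x + 27/4


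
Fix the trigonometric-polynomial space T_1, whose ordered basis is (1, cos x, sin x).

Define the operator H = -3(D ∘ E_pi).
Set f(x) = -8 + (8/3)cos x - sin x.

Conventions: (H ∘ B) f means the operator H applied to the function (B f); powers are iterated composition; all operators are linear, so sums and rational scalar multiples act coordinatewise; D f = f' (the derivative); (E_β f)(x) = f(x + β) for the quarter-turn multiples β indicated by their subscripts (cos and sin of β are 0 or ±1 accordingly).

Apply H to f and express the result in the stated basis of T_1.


E_pi f = -8 - (8/3)cos x + sin x
D E_pi f = cos x + (8/3)sin x
(-3(D ∘ E_pi)) f = -3cos x - 8sin x

the result is g(x) = -3cos x - 8sin x


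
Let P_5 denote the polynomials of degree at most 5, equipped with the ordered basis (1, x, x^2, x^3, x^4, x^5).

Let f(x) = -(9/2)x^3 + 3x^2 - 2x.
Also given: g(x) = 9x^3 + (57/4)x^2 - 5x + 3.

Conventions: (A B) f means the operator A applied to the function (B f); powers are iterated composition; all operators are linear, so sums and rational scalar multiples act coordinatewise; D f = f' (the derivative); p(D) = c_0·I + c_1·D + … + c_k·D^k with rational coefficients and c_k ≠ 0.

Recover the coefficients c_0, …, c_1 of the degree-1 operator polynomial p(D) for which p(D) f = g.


c_0 = -2, c_1 = -3/2

D^0 f = -(9/2)x^3 + 3x^2 - 2x
D^1 f = -(27/2)x^2 + 6x - 2
matching coefficients of g against c_0 f + c_1 Df + … from the top degree down determines the c_i
solution: c_0 = -2, c_1 = -3/2


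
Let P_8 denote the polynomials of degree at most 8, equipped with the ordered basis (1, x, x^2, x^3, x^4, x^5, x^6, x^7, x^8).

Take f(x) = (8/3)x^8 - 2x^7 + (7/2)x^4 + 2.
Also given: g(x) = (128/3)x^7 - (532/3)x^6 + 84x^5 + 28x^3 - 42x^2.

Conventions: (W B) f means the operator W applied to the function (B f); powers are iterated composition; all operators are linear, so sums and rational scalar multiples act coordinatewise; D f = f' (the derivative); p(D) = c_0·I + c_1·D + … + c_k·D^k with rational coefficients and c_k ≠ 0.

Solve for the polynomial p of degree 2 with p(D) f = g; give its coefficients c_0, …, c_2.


c_0 = 0, c_1 = 2, c_2 = -1

D^0 f = (8/3)x^8 - 2x^7 + (7/2)x^4 + 2
D^1 f = (64/3)x^7 - 14x^6 + 14x^3
D^2 f = (448/3)x^6 - 84x^5 + 42x^2
matching coefficients of g against c_0 f + c_1 Df + … from the top degree down determines the c_i
solution: c_0 = 0, c_1 = 2, c_2 = -1


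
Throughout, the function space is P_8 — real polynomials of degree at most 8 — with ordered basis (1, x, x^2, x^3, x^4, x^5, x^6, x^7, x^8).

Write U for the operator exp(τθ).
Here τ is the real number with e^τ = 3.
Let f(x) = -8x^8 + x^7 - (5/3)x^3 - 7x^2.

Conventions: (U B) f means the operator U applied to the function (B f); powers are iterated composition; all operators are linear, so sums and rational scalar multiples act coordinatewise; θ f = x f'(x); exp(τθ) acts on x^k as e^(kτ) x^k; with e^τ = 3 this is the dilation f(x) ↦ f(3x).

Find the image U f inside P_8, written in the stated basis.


g(x) = -52488x^8 + 2187x^7 - 45x^3 - 63x^2

exp(τθ) x^k = e^(kτ) x^k; with e^τ = 3 this sends x^k to 3^k x^k
x^2 ↦ 9 x^2
x^3 ↦ 27 x^3
x^7 ↦ 2187 x^7
x^8 ↦ 6561 x^8
applying this coordinatewise to f: exp(τθ) f = -52488x^8 + 2187x^7 - 45x^3 - 63x^2


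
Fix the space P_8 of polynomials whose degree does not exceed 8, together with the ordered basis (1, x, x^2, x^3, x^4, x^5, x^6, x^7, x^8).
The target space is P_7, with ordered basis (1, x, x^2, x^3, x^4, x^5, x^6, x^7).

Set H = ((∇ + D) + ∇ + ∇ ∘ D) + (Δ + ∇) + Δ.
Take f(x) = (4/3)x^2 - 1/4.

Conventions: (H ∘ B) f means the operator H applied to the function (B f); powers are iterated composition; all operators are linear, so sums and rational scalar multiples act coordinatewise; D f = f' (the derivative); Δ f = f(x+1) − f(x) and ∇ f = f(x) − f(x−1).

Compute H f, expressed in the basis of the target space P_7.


∇ f = (8/3)x - 4/3
D f = (8/3)x
(∇ + D) f = (16/3)x - 4/3
∇ f = (8/3)x - 4/3
D f = (8/3)x
∇ D f = 8/3
((∇ + D) + ∇ + ∇ ∘ D) f = 8x
Δ f = (8/3)x + 4/3
∇ f = (8/3)x - 4/3
(Δ + ∇) f = (16/3)x
Δ f = (8/3)x + 4/3
(((∇ + D) + ∇ + ∇ ∘ D) + (Δ + ∇) + Δ) f = 16x + 4/3

g(x) = 16x + 4/3


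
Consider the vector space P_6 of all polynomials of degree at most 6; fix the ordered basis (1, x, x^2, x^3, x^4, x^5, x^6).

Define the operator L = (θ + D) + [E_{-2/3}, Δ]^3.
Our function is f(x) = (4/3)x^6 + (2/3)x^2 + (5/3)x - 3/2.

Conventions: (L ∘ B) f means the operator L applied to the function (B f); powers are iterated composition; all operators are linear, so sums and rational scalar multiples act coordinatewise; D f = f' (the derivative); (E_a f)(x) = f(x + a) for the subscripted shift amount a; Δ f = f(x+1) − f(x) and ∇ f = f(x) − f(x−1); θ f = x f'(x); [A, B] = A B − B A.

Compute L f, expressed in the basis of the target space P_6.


θ f = 8x^6 + (4/3)x^2 + (5/3)x
D f = 8x^5 + (4/3)x + 5/3
(θ + D) f = 8x^6 + 8x^5 + (4/3)x^2 + 3x + 5/3
Δ f = 8x^5 + 20x^4 + (80/3)x^3 + 20x^2 + (28/3)x + 11/3
E_{-2/3} Δ f = 8x^5 - (20/3)x^4 + (80/9)x^3 - (100/27)x^2 + (196/81)x + 323/243
E_{-2/3} f = (4/3)x^6 - (16/3)x^5 + (80/9)x^4 - (640/81)x^3 + (374/81)x^2 - (67/243)x - 9613/4374
Δ E_{-2/3} f = 8x^5 - (20/3)x^4 + (80/9)x^3 - (100/27)x^2 + (196/81)x + 323/243
[E_{-2/3}, Δ] f = 0
Δ [E_{-2/3}, Δ] f = 0
E_{-2/3} Δ [E_{-2/3}, Δ] f = 0
E_{-2/3} [E_{-2/3}, Δ] f = 0
Δ E_{-2/3} [E_{-2/3}, Δ] f = 0
[E_{-2/3}, Δ] [E_{-2/3}, Δ] f = 0
Δ [E_{-2/3}, Δ] [E_{-2/3}, Δ] f = 0
E_{-2/3} Δ [E_{-2/3}, Δ] [E_{-2/3}, Δ] f = 0
E_{-2/3} [E_{-2/3}, Δ] [E_{-2/3}, Δ] f = 0
Δ E_{-2/3} [E_{-2/3}, Δ] [E_{-2/3}, Δ] f = 0
[E_{-2/3}, Δ] [E_{-2/3}, Δ] [E_{-2/3}, Δ] f = 0
((θ + D) + [E_{-2/3}, Δ]^3) f = 8x^6 + 8x^5 + (4/3)x^2 + 3x + 5/3

the result is g(x) = 8x^6 + 8x^5 + (4/3)x^2 + 3x + 5/3


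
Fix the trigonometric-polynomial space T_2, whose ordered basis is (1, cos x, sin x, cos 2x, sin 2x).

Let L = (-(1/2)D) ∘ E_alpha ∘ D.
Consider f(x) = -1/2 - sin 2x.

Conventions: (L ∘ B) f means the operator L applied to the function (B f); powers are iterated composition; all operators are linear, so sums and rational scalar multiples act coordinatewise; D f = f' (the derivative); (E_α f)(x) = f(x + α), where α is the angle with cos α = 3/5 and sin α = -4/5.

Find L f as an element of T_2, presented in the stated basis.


D f = -2cos 2x
E_alpha D f = (14/25)cos 2x - (48/25)sin 2x
D E_alpha D f = -(96/25)cos 2x - (28/25)sin 2x
(-(1/2)D) E_alpha D f = (48/25)cos 2x + (14/25)sin 2x

the result is g(x) = (48/25)cos 2x + (14/25)sin 2x


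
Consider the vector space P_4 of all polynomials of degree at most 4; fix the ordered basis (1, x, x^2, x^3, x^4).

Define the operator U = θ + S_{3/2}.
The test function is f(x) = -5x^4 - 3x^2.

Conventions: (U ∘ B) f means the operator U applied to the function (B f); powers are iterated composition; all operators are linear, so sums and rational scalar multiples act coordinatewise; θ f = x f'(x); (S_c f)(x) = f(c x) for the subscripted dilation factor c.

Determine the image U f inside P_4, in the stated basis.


the result is g(x) = -(725/16)x^4 - (51/4)x^2

θ f = -20x^4 - 6x^2
S_{3/2} f = -(405/16)x^4 - (27/4)x^2
(θ + S_{3/2}) f = -(725/16)x^4 - (51/4)x^2


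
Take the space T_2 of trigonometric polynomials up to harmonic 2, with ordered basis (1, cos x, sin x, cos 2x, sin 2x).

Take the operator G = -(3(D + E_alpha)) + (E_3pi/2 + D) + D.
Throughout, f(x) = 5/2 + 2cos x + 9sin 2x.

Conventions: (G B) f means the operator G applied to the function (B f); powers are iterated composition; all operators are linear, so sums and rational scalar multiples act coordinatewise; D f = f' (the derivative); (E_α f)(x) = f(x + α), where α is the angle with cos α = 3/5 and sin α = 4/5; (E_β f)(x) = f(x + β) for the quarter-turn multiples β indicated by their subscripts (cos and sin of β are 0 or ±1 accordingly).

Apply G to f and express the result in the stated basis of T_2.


the result is g(x) = -5 - (18/5)cos x + (44/5)sin x - (1098/25)cos 2x - (36/25)sin 2x

D f = -2sin x + 18cos 2x
E_alpha f = 5/2 + (6/5)cos x - (8/5)sin x + (216/25)cos 2x - (63/25)sin 2x
(D + E_alpha) f = 5/2 + (6/5)cos x - (18/5)sin x + (666/25)cos 2x - (63/25)sin 2x
(3(D + E_alpha)) f = 15/2 + (18/5)cos x - (54/5)sin x + (1998/25)cos 2x - (189/25)sin 2x
(-(3(D + E_alpha))) f = -15/2 - (18/5)cos x + (54/5)sin x - (1998/25)cos 2x + (189/25)sin 2x
E_3pi/2 f = 5/2 + 2sin x - 9sin 2x
D f = -2sin x + 18cos 2x
(E_3pi/2 + D) f = 5/2 + 18cos 2x - 9sin 2x
D f = -2sin x + 18cos 2x
(-(3(D + E_alpha)) + (E_3pi/2 + D) + D) f = -5 - (18/5)cos x + (44/5)sin x - (1098/25)cos 2x - (36/25)sin 2x


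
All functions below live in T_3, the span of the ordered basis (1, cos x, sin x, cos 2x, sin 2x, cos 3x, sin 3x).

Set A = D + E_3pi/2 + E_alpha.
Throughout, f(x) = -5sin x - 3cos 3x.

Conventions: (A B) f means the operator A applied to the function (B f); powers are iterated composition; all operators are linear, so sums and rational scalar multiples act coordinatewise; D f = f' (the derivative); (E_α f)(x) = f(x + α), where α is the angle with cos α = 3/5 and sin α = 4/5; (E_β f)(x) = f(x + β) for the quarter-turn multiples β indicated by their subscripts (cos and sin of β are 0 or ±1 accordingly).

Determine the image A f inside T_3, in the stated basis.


the image equals g(x) = -4cos x - 3sin x + (351/125)cos 3x + (1632/125)sin 3x

D f = -5cos x + 9sin 3x
E_3pi/2 f = 5cos x + 3sin 3x
E_alpha f = -4cos x - 3sin x + (351/125)cos 3x + (132/125)sin 3x
(D + E_3pi/2 + E_alpha) f = -4cos x - 3sin x + (351/125)cos 3x + (1632/125)sin 3x


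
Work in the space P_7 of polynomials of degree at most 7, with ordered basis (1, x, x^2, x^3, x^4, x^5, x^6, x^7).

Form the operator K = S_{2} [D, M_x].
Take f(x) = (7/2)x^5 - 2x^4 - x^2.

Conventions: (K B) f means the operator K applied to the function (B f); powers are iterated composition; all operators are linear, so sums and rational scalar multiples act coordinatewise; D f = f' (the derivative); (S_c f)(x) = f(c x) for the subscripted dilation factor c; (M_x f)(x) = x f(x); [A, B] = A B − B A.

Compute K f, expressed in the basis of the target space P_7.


M_x f = (7/2)x^6 - 2x^5 - x^3
D M_x f = 21x^5 - 10x^4 - 3x^2
D f = (35/2)x^4 - 8x^3 - 2x
M_x D f = (35/2)x^5 - 8x^4 - 2x^2
[D, M_x] f = (7/2)x^5 - 2x^4 - x^2
S_{2} [D, M_x] f = 112x^5 - 32x^4 - 4x^2

the image equals g(x) = 112x^5 - 32x^4 - 4x^2


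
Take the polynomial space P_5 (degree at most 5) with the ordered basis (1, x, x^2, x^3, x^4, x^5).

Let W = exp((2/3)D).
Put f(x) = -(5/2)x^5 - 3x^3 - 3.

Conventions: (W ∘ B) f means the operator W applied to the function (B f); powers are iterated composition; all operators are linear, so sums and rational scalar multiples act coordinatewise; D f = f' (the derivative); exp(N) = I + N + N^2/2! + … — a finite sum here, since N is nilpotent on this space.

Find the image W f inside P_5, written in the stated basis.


g(x) = -(5/2)x^5 - (25/3)x^4 - (127/9)x^3 - (362/27)x^2 - (524/81)x - 1025/243

order-1 term: -(25/3)x^4 - 6x^2
order-2 term: -(100/9)x^3 - 4x
order-3 term: -(200/27)x^2 - 8/9
order-4 term: -(200/81)x
order-5 term: -80/243
the series for exp((2/3)D) f terminates at order 5
exp((2/3)D) f = -(5/2)x^5 - (25/3)x^4 - (127/9)x^3 - (362/27)x^2 - (524/81)x - 1025/243


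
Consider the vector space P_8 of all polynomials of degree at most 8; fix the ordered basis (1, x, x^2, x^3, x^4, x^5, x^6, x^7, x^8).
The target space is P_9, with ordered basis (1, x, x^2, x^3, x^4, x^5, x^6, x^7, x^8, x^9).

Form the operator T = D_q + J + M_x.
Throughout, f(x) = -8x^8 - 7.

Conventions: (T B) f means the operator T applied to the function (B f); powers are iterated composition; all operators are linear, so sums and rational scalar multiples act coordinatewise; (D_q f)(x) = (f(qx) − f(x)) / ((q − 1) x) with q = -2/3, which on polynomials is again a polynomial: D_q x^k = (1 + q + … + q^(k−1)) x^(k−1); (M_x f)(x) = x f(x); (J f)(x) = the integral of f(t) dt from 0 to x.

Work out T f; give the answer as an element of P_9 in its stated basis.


the result is g(x) = -(80/9)x^9 - (10088/2187)x^7 - 14x

D_q f = -(10088/2187)x^7
J f = -(8/9)x^9 - 7x
M_x f = -8x^9 - 7x
(D_q + J + M_x) f = -(80/9)x^9 - (10088/2187)x^7 - 14x


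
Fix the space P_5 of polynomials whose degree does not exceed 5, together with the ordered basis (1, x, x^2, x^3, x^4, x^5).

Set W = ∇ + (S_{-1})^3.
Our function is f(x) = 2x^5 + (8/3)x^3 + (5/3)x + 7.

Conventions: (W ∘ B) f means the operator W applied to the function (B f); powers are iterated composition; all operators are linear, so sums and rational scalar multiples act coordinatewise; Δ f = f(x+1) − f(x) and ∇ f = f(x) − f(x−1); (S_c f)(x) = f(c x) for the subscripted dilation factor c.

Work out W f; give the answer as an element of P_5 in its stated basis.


the image equals g(x) = -2x^5 + 10x^4 - (68/3)x^3 + 28x^2 - (59/3)x + 40/3

∇ f = 10x^4 - 20x^3 + 28x^2 - 18x + 19/3
S_{-1} f = -2x^5 - (8/3)x^3 - (5/3)x + 7
S_{-1} S_{-1} f = 2x^5 + (8/3)x^3 + (5/3)x + 7
S_{-1} S_{-1} S_{-1} f = -2x^5 - (8/3)x^3 - (5/3)x + 7
(∇ + (S_{-1})^3) f = -2x^5 + 10x^4 - (68/3)x^3 + 28x^2 - (59/3)x + 40/3


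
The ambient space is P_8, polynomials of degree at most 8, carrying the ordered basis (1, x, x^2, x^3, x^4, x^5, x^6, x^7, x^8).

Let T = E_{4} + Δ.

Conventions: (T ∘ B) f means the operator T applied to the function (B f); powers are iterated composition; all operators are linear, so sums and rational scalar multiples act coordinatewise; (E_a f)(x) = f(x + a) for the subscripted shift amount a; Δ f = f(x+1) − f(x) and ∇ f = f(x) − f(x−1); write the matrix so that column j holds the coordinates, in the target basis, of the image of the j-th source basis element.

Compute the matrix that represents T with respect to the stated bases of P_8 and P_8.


the matrix is [[1, 5, 17, 65, 257, 1025, 4097, 16385, 65537]; [0, 1, 10, 51, 260, 1285, 6150, 28679, 131080]; [0, 0, 1, 15, 102, 650, 3855, 21525, 114716]; [0, 0, 0, 1, 20, 170, 1300, 8995, 57400]; [0, 0, 0, 0, 1, 25, 255, 2275, 17990]; [0, 0, 0, 0, 0, 1, 30, 357, 3640]; [0, 0, 0, 0, 0, 0, 1, 35, 476]; [0, 0, 0, 0, 0, 0, 0, 1, 40]; [0, 0, 0, 0, 0, 0, 0, 0, 1]] (rows listed top to bottom)

image of 1: 1
image of x: x + 5
image of x^2: x^2 + 10x + 17
image of x^3: x^3 + 15x^2 + 51x + 65
image of x^4: x^4 + 20x^3 + 102x^2 + 260x + 257
image of x^5: x^5 + 25x^4 + 170x^3 + 650x^2 + 1285x + 1025
image of x^6: x^6 + 30x^5 + 255x^4 + 1300x^3 + 3855x^2 + 6150x + 4097
image of x^7: x^7 + 35x^6 + 357x^5 + 2275x^4 + 8995x^3 + 21525x^2 + 28679x + 16385
image of x^8: x^8 + 40x^7 + 476x^6 + 3640x^5 + 17990x^4 + 57400x^3 + 114716x^2 + 131080x + 65537
each image's coordinates form column j of the matrix
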